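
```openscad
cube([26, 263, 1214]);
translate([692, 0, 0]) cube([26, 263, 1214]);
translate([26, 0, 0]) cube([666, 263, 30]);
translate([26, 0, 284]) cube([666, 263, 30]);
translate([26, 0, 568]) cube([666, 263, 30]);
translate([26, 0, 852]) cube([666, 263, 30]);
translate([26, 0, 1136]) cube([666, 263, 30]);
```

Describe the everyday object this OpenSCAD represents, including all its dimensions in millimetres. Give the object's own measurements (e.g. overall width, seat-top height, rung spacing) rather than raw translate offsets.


An open bookshelf. Two side panels, each 26 mm thick, 263 mm deep and 1214 mm tall, stand 718 mm apart (outside-to-outside). Between them sit 5 shelves, each 30 mm thick and 263 mm deep, spanning the full gap between the sides. The bottom shelf rests on the floor (its underside at z = 0) and the clear gap between one shelf's top and the next shelf's underside is 254 mm.


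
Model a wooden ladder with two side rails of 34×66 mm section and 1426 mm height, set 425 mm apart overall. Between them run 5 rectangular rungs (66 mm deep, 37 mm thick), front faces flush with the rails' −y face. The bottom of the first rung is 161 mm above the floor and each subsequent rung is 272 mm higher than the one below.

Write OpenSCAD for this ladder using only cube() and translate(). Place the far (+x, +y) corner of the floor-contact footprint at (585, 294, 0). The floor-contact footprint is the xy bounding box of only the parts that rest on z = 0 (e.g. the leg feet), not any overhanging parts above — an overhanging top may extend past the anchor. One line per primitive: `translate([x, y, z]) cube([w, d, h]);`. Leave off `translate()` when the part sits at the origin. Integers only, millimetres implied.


translate([160, 228, 0]) cube([34, 66, 1426]);
translate([551, 228, 0]) cube([34, 66, 1426]);
translate([194, 228, 161]) cube([357, 66, 37]);
translate([194, 228, 433]) cube([357, 66, 37]);
translate([194, 228, 705]) cube([357, 66, 37]);
translate([194, 228, 977]) cube([357, 66, 37]);
translate([194, 228, 1249]) cube([357, 66, 37]);


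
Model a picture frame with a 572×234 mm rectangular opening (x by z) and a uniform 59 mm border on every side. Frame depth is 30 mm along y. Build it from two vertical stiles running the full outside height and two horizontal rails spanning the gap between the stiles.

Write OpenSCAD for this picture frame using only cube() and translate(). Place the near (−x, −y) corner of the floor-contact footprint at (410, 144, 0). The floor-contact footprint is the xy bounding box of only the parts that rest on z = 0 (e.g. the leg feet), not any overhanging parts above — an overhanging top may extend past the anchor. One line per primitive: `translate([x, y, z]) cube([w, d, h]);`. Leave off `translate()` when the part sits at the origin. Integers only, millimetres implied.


translate([410, 144, 0]) cube([59, 30, 352]);
translate([1041, 144, 0]) cube([59, 30, 352]);
translate([469, 144, 0]) cube([572, 30, 59]);
translate([469, 144, 293]) cube([572, 30, 59]);


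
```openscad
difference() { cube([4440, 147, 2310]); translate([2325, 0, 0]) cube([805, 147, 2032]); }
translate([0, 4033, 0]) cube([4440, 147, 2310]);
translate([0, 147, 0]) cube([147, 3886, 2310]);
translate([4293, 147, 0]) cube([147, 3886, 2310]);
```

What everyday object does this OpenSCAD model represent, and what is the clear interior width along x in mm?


A single room. The interior width is 4146 mm.

Four walls enclosing a rectangle with a door in the front wall — a room. Outside width 4440 minus two 147 mm walls gives 4146 mm.


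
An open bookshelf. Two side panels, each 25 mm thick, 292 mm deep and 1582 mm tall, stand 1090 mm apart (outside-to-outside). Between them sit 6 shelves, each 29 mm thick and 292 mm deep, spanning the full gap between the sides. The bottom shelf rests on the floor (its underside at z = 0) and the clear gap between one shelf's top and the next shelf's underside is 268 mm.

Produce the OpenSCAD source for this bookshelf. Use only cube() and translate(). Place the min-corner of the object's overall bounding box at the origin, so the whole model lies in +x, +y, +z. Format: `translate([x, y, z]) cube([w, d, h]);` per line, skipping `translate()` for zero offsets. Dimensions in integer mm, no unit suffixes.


cube([25, 292, 1582]);
translate([1065, 0, 0]) cube([25, 292, 1582]);
translate([25, 0, 0]) cube([1040, 292, 29]);
translate([25, 0, 297]) cube([1040, 292, 29]);
translate([25, 0, 594]) cube([1040, 292, 29]);
translate([25, 0, 891]) cube([1040, 292, 29]);
translate([25, 0, 1188]) cube([1040, 292, 29]);
translate([25, 0, 1485]) cube([1040, 292, 29]);


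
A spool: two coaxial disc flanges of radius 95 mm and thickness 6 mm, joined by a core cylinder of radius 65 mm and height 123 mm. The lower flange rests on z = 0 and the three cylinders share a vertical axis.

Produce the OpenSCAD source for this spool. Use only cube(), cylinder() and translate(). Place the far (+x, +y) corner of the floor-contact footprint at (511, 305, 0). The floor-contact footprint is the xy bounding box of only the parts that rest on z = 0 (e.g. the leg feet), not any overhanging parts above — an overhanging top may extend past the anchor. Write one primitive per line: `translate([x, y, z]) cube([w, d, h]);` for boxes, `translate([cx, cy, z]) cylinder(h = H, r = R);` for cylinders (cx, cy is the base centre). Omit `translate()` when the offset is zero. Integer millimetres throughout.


translate([416, 210, 0]) cylinder(h = 6, r = 95);
translate([416, 210, 6]) cylinder(h = 123, r = 65);
translate([416, 210, 129]) cylinder(h = 6, r = 95);


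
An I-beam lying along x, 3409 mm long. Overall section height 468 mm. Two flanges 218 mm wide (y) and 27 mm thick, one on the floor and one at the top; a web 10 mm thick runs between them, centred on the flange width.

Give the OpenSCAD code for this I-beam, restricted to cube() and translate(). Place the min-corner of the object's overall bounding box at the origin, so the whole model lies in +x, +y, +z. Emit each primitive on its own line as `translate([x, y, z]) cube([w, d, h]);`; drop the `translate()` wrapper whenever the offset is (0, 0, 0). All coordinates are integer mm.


cube([3409, 218, 27]);
translate([0, 104, 27]) cube([3409, 10, 414]);
translate([0, 0, 441]) cube([3409, 218, 27]);


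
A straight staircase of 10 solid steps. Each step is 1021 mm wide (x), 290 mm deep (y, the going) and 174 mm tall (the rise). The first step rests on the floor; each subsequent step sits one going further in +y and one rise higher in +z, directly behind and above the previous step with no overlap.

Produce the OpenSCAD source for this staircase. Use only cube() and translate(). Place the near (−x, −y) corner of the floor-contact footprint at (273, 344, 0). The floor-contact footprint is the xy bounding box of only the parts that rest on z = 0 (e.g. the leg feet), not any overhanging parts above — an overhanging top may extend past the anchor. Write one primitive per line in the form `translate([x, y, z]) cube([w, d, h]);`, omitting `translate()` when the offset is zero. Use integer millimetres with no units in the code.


translate([273, 344, 0]) cube([1021, 290, 174]);
translate([273, 634, 174]) cube([1021, 290, 174]);
translate([273, 924, 348]) cube([1021, 290, 174]);
translate([273, 1214, 522]) cube([1021, 290, 174]);
translate([273, 1504, 696]) cube([1021, 290, 174]);
translate([273, 1794, 870]) cube([1021, 290, 174]);
translate([273, 2084, 1044]) cube([1021, 290, 174]);
translate([273, 2374, 1218]) cube([1021, 290, 174]);
translate([273, 2664, 1392]) cube([1021, 290, 174]);
translate([273, 2954, 1566]) cube([1021, 290, 174]);


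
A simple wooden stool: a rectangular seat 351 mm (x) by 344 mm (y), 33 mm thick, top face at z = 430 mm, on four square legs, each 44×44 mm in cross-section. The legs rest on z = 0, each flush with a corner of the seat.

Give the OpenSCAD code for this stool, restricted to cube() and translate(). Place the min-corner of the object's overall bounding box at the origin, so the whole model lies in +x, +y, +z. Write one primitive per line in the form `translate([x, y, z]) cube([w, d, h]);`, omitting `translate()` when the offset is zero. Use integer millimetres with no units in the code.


translate([0, 0, 397]) cube([351, 344, 33]);
cube([44, 44, 397]);
translate([307, 0, 0]) cube([44, 44, 397]);
translate([0, 300, 0]) cube([44, 44, 397]);
translate([307, 300, 0]) cube([44, 44, 397]);


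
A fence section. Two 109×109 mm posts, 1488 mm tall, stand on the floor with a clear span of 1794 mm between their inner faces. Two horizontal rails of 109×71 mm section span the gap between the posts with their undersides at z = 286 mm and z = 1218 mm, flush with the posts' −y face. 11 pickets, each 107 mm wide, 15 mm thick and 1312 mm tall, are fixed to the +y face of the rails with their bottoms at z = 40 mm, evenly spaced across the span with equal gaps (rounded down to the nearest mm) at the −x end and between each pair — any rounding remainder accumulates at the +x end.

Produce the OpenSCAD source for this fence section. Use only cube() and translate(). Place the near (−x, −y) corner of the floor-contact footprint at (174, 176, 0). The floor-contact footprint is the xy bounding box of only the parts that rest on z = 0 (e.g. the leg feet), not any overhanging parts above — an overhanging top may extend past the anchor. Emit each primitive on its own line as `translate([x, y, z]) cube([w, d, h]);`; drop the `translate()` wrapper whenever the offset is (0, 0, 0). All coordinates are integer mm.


translate([174, 176, 0]) cube([109, 109, 1488]);
translate([2077, 176, 0]) cube([109, 109, 1488]);
translate([283, 176, 286]) cube([1794, 109, 71]);
translate([283, 176, 1218]) cube([1794, 109, 71]);
translate([334, 285, 40]) cube([107, 15, 1312]);
translate([492, 285, 40]) cube([107, 15, 1312]);
translate([650, 285, 40]) cube([107, 15, 1312]);
translate([808, 285, 40]) cube([107, 15, 1312]);
translate([966, 285, 40]) cube([107, 15, 1312]);
translate([1124, 285, 40]) cube([107, 15, 1312]);
translate([1282, 285, 40]) cube([107, 15, 1312]);
translate([1440, 285, 40]) cube([107, 15, 1312]);
translate([1598, 285, 40]) cube([107, 15, 1312]);
translate([1756, 285, 40]) cube([107, 15, 1312]);
translate([1914, 285, 40]) cube([107, 15, 1312]);


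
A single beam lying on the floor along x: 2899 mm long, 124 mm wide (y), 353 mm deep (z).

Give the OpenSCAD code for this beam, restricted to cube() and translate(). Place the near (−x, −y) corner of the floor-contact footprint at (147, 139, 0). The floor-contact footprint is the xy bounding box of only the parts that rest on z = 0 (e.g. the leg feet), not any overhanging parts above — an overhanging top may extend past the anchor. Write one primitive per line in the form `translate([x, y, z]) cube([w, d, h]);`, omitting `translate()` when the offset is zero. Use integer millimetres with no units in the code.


translate([147, 139, 0]) cube([2899, 124, 353]);


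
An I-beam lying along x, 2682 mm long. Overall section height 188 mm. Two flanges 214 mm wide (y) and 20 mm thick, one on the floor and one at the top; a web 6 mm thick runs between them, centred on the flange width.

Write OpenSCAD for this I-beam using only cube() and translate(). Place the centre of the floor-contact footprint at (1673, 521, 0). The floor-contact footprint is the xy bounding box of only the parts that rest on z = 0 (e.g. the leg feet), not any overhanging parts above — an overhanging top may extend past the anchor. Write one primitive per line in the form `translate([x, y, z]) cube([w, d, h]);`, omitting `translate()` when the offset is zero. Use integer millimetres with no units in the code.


translate([332, 414, 0]) cube([2682, 214, 20]);
translate([332, 518, 20]) cube([2682, 6, 148]);
translate([332, 414, 168]) cube([2682, 214, 20]);


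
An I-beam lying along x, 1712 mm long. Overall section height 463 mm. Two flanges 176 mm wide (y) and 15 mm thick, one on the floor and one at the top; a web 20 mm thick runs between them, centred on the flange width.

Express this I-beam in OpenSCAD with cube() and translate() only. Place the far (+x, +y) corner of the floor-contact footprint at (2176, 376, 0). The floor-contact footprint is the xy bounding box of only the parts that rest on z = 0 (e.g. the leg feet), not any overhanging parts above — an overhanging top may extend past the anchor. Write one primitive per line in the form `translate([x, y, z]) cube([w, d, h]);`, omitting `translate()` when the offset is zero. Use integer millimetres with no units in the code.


translate([464, 200, 0]) cube([1712, 176, 15]);
translate([464, 278, 15]) cube([1712, 20, 433]);
translate([464, 200, 448]) cube([1712, 176, 15]);


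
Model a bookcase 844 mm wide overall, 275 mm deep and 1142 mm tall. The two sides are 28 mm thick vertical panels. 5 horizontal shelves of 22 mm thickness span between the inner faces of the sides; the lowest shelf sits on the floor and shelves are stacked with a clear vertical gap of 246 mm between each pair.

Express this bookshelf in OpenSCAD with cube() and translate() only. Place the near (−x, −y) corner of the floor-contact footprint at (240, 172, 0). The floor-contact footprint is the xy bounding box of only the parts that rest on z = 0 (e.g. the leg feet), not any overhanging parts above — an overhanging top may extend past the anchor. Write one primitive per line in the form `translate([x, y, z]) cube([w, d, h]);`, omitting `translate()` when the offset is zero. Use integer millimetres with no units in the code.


translate([240, 172, 0]) cube([28, 275, 1142]);
translate([1056, 172, 0]) cube([28, 275, 1142]);
translate([268, 172, 0]) cube([788, 275, 22]);
translate([268, 172, 268]) cube([788, 275, 22]);
translate([268, 172, 536]) cube([788, 275, 22]);
translate([268, 172, 804]) cube([788, 275, 22]);
translate([268, 172, 1072]) cube([788, 275, 22]);


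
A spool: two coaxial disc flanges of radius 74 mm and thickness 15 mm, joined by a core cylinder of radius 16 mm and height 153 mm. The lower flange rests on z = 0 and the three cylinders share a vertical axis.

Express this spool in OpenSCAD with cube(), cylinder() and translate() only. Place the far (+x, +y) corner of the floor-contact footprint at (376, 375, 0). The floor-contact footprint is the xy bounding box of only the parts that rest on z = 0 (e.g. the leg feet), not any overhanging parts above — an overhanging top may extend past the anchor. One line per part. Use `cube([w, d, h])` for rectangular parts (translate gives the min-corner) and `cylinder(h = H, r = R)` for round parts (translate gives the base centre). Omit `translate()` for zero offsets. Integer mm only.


translate([302, 301, 0]) cylinder(h = 15, r = 74);
translate([302, 301, 15]) cylinder(h = 153, r = 16);
translate([302, 301, 168]) cylinder(h = 15, r = 74);


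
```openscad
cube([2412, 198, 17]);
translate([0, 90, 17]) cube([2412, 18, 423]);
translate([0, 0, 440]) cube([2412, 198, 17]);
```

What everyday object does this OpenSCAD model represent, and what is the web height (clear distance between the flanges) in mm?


An I-beam. The web height is 423 mm.

Two wide flanges with a thin centred web — an I-beam. Overall 457 mm minus two 17 mm flanges gives a web of 457 − 2·17 = 423 mm.


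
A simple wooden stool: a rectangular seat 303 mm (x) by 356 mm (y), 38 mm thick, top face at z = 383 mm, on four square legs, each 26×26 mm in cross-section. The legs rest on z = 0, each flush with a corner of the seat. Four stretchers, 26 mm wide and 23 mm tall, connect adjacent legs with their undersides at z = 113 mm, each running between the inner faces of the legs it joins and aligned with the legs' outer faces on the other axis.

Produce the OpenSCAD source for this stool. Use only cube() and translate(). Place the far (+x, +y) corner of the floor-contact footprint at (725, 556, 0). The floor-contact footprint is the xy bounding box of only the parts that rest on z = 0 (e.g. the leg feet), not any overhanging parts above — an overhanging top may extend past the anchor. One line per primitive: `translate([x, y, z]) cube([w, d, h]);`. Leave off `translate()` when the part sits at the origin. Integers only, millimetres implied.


translate([422, 200, 345]) cube([303, 356, 38]);
translate([422, 200, 0]) cube([26, 26, 345]);
translate([699, 200, 0]) cube([26, 26, 345]);
translate([422, 530, 0]) cube([26, 26, 345]);
translate([699, 530, 0]) cube([26, 26, 345]);
translate([448, 200, 113]) cube([251, 26, 23]);
translate([448, 530, 113]) cube([251, 26, 23]);
translate([422, 226, 113]) cube([26, 304, 23]);
translate([699, 226, 113]) cube([26, 304, 23]);


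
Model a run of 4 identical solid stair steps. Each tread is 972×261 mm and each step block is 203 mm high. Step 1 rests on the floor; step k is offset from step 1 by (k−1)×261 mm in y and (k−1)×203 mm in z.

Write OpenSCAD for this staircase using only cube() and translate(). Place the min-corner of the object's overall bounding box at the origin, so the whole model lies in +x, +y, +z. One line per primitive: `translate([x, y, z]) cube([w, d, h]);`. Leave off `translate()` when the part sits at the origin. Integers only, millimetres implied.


cube([972, 261, 203]);
translate([0, 261, 203]) cube([972, 261, 203]);
translate([0, 522, 406]) cube([972, 261, 203]);
translate([0, 783, 609]) cube([972, 261, 203]);


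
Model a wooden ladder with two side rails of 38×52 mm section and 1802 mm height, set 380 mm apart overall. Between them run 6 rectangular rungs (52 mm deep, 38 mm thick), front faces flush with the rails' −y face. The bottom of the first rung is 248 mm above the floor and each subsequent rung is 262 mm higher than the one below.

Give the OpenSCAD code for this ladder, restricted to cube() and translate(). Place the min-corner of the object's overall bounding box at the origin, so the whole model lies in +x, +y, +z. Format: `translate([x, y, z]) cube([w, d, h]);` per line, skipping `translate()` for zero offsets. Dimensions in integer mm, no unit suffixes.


// rung span = 380 - 2*38 = 304
// rung[k] z = 248 + k*262
cube([38, 52, 1802]);
translate([342, 0, 0]) cube([38, 52, 1802]);
translate([38, 0, 248]) cube([304, 52, 38]);
translate([38, 0, 510]) cube([304, 52, 38]);
translate([38, 0, 772]) cube([304, 52, 38]);
translate([38, 0, 1034]) cube([304, 52, 38]);
translate([38, 0, 1296]) cube([304, 52, 38]);
translate([38, 0, 1558]) cube([304, 52, 38]);


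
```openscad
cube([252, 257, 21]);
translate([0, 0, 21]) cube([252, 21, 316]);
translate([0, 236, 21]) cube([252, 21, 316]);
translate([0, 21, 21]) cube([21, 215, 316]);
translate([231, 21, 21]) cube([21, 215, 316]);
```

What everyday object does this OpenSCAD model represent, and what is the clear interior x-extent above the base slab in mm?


An open box. The internal width is 210 mm.

A 252×257 base slab with four walls standing on it — an open box. The base is 252 mm wide and the walls are 21 mm thick, so the internal width is 252 − 2 × 21 = 210 mm.


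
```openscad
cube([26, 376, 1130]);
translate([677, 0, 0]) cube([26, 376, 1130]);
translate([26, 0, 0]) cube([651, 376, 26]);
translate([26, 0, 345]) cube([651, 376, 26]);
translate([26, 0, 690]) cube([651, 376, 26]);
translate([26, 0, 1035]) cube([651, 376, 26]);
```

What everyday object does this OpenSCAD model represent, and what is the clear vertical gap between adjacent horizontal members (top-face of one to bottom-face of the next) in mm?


A bookshelf. The clear shelf gap is 319 mm.

Two tall side panels with 4 horizontal boards between them — a bookshelf. The first two shelf undersides are at z = 0 and z = 345; with shelf thickness 26, the clear gap is 345 − 0 − 26 = 319 mm.


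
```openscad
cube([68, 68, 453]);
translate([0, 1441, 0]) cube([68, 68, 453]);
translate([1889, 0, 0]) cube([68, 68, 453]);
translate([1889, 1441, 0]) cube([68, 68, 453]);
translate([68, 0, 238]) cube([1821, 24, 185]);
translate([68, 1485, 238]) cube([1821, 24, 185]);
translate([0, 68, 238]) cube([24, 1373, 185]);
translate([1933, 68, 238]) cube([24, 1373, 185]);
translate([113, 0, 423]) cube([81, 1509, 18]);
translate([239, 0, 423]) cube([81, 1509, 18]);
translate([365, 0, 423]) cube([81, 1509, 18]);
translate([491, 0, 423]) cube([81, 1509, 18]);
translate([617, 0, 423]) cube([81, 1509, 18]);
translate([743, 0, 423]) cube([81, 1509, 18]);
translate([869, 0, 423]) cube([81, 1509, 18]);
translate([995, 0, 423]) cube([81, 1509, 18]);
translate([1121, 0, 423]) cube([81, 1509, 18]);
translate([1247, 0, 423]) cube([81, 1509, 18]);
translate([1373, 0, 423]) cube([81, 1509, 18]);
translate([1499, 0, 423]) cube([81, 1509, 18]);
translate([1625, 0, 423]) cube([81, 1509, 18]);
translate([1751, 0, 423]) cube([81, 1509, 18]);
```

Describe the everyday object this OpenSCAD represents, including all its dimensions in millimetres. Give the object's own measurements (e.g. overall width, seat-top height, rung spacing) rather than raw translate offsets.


A bed frame 1957 mm long (x) by 1509 mm wide (y). Four 68×68 mm corner posts, 453 mm tall, at the corners of the footprint. Four rails of 24 mm thickness and 185 mm height run between adjacent posts with their undersides at z = 238 mm, their outer faces flush with the outside of the frame (the two x-running rails run between the posts' inner faces; the two y-running rails run between the posts' inner faces). 14 slats, each 81 mm wide (x) and 18 mm thick, lie across the top of the two x-running rails, running the full 1509 mm width of the frame in y; along x they sit between the end posts with a 45 mm gap after the −x posts and between neighbouring slats, leaving 57 mm before the +x posts.


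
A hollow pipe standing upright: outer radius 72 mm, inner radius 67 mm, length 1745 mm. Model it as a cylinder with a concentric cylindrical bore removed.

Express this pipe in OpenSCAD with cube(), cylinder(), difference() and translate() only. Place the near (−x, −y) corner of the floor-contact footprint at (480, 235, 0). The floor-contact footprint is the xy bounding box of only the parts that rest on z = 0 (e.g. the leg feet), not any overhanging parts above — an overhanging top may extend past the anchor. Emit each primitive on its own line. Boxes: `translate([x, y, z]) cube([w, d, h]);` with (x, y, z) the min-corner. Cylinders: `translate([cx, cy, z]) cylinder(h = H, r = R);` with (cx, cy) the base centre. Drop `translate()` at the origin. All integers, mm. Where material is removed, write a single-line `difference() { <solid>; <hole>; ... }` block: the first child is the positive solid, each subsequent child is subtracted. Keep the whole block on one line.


difference() { translate([552, 307, 0]) cylinder(h = 1745, r = 72); translate([552, 307, 0]) cylinder(h = 1745, r = 67); }


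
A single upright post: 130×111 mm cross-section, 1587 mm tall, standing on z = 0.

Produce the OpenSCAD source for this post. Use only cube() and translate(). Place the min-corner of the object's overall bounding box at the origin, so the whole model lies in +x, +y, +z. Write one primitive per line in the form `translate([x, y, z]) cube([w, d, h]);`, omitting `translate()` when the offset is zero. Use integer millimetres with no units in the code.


cube([130, 111, 1587]);


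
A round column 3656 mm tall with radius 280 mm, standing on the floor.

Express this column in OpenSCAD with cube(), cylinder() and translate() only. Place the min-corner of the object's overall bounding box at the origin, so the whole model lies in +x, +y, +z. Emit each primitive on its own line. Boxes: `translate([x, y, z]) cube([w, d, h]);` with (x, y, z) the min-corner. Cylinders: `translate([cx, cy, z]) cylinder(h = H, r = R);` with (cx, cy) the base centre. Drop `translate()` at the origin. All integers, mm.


translate([280, 280, 0]) cylinder(h = 3656, r = 280);


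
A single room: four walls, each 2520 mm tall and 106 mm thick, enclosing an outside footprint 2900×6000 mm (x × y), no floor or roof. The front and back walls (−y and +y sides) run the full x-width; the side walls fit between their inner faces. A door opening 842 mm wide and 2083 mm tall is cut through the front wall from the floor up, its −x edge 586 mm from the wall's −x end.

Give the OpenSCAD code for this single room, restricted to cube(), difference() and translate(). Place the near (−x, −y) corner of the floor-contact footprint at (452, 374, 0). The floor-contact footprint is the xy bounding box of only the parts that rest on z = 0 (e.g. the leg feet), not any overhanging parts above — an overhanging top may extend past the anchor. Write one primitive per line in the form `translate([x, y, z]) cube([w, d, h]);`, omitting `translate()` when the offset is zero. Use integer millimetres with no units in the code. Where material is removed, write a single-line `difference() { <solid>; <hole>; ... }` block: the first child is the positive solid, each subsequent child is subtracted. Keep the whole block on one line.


difference() { translate([452, 374, 0]) cube([2900, 106, 2520]); translate([1038, 374, 0]) cube([842, 106, 2083]); }
translate([452, 6268, 0]) cube([2900, 106, 2520]);
translate([452, 480, 0]) cube([106, 5788, 2520]);
translate([3246, 480, 0]) cube([106, 5788, 2520]);


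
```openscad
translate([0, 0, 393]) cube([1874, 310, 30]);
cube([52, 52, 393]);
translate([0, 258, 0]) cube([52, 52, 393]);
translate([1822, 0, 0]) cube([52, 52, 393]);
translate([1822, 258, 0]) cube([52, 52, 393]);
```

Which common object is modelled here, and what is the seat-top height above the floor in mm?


A bench. The seat-top height is 423 mm.

A long slab on four corner posts — a bench. The slab sits at z = 393 with thickness 30, so the top is 393 + 30 = 423 mm.


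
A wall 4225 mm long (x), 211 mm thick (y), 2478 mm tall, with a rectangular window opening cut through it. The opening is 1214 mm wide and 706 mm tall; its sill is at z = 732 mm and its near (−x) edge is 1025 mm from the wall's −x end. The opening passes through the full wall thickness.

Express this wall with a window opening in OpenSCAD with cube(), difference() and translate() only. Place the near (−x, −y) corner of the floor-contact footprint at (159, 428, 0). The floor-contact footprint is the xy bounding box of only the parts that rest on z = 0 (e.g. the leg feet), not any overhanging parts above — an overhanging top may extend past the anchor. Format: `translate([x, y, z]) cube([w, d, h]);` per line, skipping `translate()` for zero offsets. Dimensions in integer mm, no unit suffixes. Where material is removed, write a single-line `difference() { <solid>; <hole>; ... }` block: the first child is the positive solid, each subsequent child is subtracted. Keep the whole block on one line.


difference() { translate([159, 428, 0]) cube([4225, 211, 2478]); translate([1184, 428, 732]) cube([1214, 211, 706]); }


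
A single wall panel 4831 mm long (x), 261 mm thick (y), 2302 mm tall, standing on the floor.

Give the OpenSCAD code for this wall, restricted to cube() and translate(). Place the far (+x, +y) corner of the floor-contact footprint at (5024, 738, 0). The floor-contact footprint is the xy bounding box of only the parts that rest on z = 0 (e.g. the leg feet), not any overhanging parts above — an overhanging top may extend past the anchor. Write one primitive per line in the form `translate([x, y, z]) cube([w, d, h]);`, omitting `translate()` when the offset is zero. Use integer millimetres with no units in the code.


translate([193, 477, 0]) cube([4831, 261, 2302]);


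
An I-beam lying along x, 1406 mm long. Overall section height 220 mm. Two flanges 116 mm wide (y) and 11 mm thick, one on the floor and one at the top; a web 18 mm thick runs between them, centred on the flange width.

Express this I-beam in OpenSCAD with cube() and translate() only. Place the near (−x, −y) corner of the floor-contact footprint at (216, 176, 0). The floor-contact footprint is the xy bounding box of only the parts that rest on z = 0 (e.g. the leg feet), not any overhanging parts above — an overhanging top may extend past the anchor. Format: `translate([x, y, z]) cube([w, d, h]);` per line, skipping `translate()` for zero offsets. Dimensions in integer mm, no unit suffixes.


translate([216, 176, 0]) cube([1406, 116, 11]);
translate([216, 225, 11]) cube([1406, 18, 198]);
translate([216, 176, 209]) cube([1406, 116, 11]);


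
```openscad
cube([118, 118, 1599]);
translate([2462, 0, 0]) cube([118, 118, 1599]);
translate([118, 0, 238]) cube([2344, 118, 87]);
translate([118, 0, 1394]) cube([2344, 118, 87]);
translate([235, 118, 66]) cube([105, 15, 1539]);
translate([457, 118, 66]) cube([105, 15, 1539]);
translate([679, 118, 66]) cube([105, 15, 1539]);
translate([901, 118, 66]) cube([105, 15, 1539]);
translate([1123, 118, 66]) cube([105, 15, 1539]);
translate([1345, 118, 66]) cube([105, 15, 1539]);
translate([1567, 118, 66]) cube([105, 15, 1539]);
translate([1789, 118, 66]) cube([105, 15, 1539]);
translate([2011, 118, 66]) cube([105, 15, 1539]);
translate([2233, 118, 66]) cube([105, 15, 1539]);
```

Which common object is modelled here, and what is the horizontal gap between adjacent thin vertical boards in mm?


A fence section. The picket gap is 117 mm.

Two posts, two rails, 10 pickets — a fence section. Span 2344 mm holds 10 pickets of 105 mm with 11 equal gaps: ⌊(2344 − 10·105) / 11⌋ = 117 mm.


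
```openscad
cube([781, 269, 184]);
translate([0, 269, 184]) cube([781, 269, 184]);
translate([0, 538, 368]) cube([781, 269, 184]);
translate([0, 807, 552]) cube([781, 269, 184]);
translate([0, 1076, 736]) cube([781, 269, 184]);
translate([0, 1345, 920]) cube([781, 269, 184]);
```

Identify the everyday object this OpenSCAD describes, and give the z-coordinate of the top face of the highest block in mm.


A staircase. The total rise is 1104 mm.

6 identical blocks, each offset up and back from the previous — a staircase. Each step is 184 mm tall and there are 6 of them, so the total rise is 6 × 184 = 1104 mm.


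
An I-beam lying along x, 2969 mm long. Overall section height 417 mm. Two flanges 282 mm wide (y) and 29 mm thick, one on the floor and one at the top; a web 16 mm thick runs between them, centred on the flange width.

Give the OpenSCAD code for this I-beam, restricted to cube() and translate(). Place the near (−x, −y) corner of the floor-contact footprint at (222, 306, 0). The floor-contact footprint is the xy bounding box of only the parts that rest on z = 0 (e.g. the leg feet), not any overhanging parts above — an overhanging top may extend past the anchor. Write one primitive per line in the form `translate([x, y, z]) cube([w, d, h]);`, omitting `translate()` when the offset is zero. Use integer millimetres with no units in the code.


translate([222, 306, 0]) cube([2969, 282, 29]);
translate([222, 439, 29]) cube([2969, 16, 359]);
translate([222, 306, 388]) cube([2969, 282, 29]);


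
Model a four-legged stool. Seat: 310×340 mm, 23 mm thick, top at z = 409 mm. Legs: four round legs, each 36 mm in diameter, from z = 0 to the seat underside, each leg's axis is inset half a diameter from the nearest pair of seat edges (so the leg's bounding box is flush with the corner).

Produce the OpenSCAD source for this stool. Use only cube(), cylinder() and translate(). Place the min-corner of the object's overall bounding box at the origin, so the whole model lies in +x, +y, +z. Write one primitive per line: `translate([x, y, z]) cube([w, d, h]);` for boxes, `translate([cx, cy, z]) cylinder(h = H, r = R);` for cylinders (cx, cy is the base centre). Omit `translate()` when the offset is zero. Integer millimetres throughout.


translate([0, 0, 386]) cube([310, 340, 23]);
translate([18, 18, 0]) cylinder(h = 386, r = 18);
translate([292, 18, 0]) cylinder(h = 386, r = 18);
translate([18, 322, 0]) cylinder(h = 386, r = 18);
translate([292, 322, 0]) cylinder(h = 386, r = 18);


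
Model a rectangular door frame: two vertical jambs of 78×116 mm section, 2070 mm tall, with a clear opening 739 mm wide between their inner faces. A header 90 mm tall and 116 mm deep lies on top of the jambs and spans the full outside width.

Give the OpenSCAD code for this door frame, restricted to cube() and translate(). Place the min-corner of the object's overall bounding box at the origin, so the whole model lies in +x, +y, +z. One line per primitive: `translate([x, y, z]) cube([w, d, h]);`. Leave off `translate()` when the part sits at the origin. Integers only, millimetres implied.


cube([78, 116, 2070]);
translate([817, 0, 0]) cube([78, 116, 2070]);
translate([0, 0, 2070]) cube([895, 116, 90]);


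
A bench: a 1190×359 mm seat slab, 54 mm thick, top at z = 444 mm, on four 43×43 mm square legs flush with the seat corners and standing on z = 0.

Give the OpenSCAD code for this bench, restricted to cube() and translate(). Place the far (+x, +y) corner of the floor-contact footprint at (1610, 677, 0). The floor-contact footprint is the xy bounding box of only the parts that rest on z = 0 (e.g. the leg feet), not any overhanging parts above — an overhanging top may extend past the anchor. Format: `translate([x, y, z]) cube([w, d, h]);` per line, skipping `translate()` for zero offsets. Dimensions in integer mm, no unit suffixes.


// leg_h = 444 − 54 = 390
translate([420, 318, 390]) cube([1190, 359, 54]);
translate([420, 318, 0]) cube([43, 43, 390]);
translate([420, 634, 0]) cube([43, 43, 390]);
translate([1567, 318, 0]) cube([43, 43, 390]);
translate([1567, 634, 0]) cube([43, 43, 390]);


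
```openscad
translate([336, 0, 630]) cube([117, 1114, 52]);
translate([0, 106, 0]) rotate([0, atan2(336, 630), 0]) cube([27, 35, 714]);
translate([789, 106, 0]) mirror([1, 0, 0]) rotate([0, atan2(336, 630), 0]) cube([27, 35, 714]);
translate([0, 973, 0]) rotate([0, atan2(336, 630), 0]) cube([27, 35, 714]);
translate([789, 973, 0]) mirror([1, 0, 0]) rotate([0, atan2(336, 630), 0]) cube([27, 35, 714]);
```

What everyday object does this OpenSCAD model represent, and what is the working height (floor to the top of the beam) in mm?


A sawhorse. The overall height is 682 mm.

A beam across two mirrored pairs of raked legs — a sawhorse. The beam's underside is at z = 630 (matching the legs' vertical rise in atan2(336, 630)) and the beam is 52 mm tall, so its top is at 630 + 52 = 682 mm. The raked legs top out at the beam's underside, so that is the highest point.


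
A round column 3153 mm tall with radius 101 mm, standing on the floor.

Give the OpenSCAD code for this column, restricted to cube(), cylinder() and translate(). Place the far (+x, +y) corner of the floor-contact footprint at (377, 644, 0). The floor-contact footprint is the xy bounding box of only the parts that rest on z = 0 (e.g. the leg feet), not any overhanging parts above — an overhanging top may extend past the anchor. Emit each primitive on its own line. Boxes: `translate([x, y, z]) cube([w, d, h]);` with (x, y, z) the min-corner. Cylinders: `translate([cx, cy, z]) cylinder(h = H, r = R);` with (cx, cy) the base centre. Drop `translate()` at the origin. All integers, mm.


translate([276, 543, 0]) cylinder(h = 3153, r = 101);


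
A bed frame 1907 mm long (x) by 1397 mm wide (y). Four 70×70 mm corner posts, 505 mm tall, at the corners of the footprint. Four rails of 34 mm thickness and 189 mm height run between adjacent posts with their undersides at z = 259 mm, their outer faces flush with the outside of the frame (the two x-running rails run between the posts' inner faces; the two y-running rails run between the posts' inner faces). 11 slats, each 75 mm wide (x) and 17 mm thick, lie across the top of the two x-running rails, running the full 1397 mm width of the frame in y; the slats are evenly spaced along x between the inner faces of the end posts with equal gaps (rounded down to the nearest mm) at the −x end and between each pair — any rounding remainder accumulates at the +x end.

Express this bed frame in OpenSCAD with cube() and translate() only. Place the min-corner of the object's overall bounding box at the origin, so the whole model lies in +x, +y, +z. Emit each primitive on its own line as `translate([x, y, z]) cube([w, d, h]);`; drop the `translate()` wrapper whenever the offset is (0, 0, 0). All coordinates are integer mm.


// slat z = rail_z + rail_h = 259 + 189 = 448
// slat gap = ⌊(1767 − 11·75) / 12⌋ = 78
cube([70, 70, 505]);
translate([0, 1327, 0]) cube([70, 70, 505]);
translate([1837, 0, 0]) cube([70, 70, 505]);
translate([1837, 1327, 0]) cube([70, 70, 505]);
translate([70, 0, 259]) cube([1767, 34, 189]);
translate([70, 1363, 259]) cube([1767, 34, 189]);
translate([0, 70, 259]) cube([34, 1257, 189]);
translate([1873, 70, 259]) cube([34, 1257, 189]);
translate([148, 0, 448]) cube([75, 1397, 17]);
translate([301, 0, 448]) cube([75, 1397, 17]);
translate([454, 0, 448]) cube([75, 1397, 17]);
translate([607, 0, 448]) cube([75, 1397, 17]);
translate([760, 0, 448]) cube([75, 1397, 17]);
translate([913, 0, 448]) cube([75, 1397, 17]);
translate([1066, 0, 448]) cube([75, 1397, 17]);
translate([1219, 0, 448]) cube([75, 1397, 17]);
translate([1372, 0, 448]) cube([75, 1397, 17]);
translate([1525, 0, 448]) cube([75, 1397, 17]);
translate([1678, 0, 448]) cube([75, 1397, 17]);


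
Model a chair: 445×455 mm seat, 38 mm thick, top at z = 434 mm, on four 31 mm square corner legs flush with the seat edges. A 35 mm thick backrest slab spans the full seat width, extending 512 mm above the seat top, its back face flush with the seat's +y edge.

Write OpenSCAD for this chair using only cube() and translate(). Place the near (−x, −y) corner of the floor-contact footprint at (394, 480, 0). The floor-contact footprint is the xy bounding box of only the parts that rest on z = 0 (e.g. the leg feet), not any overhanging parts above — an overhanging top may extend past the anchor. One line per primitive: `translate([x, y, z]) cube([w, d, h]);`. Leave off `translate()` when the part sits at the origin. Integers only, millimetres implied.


// leg_h = 434 - 38 = 396
translate([394, 480, 396]) cube([445, 455, 38]);
translate([394, 480, 0]) cube([31, 31, 396]);
translate([808, 480, 0]) cube([31, 31, 396]);
translate([394, 904, 0]) cube([31, 31, 396]);
translate([808, 904, 0]) cube([31, 31, 396]);
translate([394, 900, 434]) cube([445, 35, 512]);


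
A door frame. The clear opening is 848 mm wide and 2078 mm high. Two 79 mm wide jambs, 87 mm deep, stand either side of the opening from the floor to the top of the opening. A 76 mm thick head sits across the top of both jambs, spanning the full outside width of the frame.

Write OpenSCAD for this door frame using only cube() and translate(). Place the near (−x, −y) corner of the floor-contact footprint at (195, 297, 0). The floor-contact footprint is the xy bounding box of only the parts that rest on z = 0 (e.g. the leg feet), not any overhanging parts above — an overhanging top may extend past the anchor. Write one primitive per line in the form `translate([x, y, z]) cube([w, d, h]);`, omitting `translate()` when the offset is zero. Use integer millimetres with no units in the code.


translate([195, 297, 0]) cube([79, 87, 2078]);
translate([1122, 297, 0]) cube([79, 87, 2078]);
translate([195, 297, 2078]) cube([1006, 87, 76]);


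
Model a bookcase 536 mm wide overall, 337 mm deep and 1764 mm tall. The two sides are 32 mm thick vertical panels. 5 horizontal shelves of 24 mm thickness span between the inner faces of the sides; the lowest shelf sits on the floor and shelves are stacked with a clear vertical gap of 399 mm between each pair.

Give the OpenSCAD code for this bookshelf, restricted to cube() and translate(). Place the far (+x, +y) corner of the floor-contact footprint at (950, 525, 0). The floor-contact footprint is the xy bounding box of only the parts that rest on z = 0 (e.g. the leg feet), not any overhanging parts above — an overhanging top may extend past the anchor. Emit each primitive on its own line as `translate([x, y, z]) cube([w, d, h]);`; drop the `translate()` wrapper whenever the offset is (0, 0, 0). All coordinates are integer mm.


translate([414, 188, 0]) cube([32, 337, 1764]);
translate([918, 188, 0]) cube([32, 337, 1764]);
translate([446, 188, 0]) cube([472, 337, 24]);
translate([446, 188, 423]) cube([472, 337, 24]);
translate([446, 188, 846]) cube([472, 337, 24]);
translate([446, 188, 1269]) cube([472, 337, 24]);
translate([446, 188, 1692]) cube([472, 337, 24]);
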